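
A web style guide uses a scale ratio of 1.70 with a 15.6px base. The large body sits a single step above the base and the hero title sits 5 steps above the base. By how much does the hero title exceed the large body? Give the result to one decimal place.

Step 1: 15.6 × 1.70 = 26.520px
Step 5: 15.6 × 1.70⁵ = 221.498px
Difference: 221.498 − 26.520 = 194.978px

195.0px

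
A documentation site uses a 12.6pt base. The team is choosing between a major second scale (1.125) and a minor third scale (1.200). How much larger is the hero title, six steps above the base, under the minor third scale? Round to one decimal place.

Major second: 12.6 × 1.125⁶ = 25.544pt
Minor third: 12.6 × 1.200⁶ = 37.623pt
Difference: 37.623 − 25.544 = 12.079pt

12.1pt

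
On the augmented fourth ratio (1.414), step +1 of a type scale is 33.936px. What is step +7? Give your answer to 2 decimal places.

271.24px

33.936 × 1.414⁶ = 33.936 × 7.99275 ≈ 271.242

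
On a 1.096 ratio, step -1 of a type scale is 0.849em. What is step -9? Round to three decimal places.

The gap is -9 − (-1) = -8 steps, so the factor is 1.096^-8.
0.849 ÷ 1.096⁸ = 0.849 ÷ 2.08202 ≈ 0.408

0.408em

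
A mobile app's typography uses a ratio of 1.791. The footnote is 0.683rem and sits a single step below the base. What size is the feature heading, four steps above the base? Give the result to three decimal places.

12.586rem

0.683 × 1.791⁵ = 0.683 × 18.42799 ≈ 12.586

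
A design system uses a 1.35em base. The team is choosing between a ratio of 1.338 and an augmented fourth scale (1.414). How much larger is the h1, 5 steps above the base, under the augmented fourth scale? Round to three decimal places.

At 1.338: 1.35 × 1.338⁵ = 5.78914em
Augmented fourth: 1.35 × 1.414⁵ = 7.63099em
Difference: 7.63099 − 5.78914 = 1.84185em

1.842em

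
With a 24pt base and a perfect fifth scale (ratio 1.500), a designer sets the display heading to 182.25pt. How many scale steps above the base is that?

5

1.500ⁿ = 182.25 / 24 = 7.5938
n = ln(7.5938) / ln(1.500) = 2.0273 / 0.4055 ≈ 5.00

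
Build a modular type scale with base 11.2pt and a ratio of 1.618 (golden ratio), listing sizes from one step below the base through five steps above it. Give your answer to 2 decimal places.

6.92pt, 11.20pt, 18.12pt, 29.32pt, 47.44pt, 76.76pt, 124.20pt

Step -1: 11.2 ÷ 1.618 = 6.92
Step 0: 11.2pt
Step 1: 11.2 × 1.618 = 18.12
Step 2: 11.2 × 1.618² = 29.32
Step 3: 11.2 × 1.618³ = 47.44
Step 4: 11.2 × 1.618⁴ = 76.76
Step 5: 11.2 × 1.618⁵ = 124.20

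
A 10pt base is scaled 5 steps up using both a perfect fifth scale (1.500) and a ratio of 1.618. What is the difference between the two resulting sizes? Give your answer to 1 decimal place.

35.0pt

Perfect fifth: 10.0 × 1.500⁵ = 75.938pt
At 1.618: 10.0 × 1.618⁵ = 110.890pt
Difference: 110.890 − 75.938 = 34.952pt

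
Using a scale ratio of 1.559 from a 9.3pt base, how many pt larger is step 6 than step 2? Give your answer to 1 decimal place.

Step 2: 9.3 × 1.559² = 22.603pt
Step 6: 9.3 × 1.559⁶ = 133.524pt
Difference: 133.524 − 22.603 = 110.921pt

110.9pt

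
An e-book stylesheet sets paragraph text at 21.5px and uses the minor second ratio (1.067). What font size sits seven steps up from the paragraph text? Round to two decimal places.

A modular type scale is a geometric sequence: sizeₙ = base × rⁿ.
21.5 × 1.067⁷ = 21.5 × 1.57453 ≈ 33.85

33.85px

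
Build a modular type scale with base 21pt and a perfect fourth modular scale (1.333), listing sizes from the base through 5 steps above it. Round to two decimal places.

Step 0: 21pt
Step 1: 21.0 × 1.333 = 27.99
Step 2: 21.0 × 1.333² = 37.31
Step 3: 21.0 × 1.333³ = 49.74
Step 4: 21.0 × 1.333⁴ = 66.30
Step 5: 21.0 × 1.333⁵ = 88.38

21.00pt, 27.99pt, 37.31pt, 49.74pt, 66.30pt, 88.38pt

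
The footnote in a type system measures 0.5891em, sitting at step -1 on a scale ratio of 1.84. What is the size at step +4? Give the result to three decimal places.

12.424em

0.5891 × 1.84⁵ = 0.5891 × 21.09061 ≈ 12.424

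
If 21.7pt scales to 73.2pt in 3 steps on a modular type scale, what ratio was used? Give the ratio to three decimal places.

1.500

r³ = 73.2 / 21.7, so r = (73.2/21.7)^(1/3).
r = 3.3733^(1/3) ≈ 1.4997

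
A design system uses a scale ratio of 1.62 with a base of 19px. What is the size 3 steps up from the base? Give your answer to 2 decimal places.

80.78px

19.0 × 1.62³ = 19.0 × 4.25153 ≈ 80.78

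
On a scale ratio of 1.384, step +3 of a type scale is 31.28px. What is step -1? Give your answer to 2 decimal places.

8.53px

The gap is -1 − (3) = -4 steps, so the factor is 1.384^-4.
31.28 ÷ 1.384⁴ = 31.28 ÷ 3.66897 ≈ 8.526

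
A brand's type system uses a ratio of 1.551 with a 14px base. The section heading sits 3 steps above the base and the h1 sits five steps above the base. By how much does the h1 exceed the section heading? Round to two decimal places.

Step 3: 14.0 × 1.551³ = 52.2352px
Step 5: 14.0 × 1.551⁵ = 125.6571px
Difference: 125.6571 − 52.2352 = 73.4219px

73.42px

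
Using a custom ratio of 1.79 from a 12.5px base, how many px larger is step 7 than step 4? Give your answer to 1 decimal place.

607.7px

Step 4: 12.5 × 1.79⁴ = 128.328px
Step 7: 12.5 × 1.79⁷ = 736.006px
Difference: 736.006 − 128.328 = 607.678px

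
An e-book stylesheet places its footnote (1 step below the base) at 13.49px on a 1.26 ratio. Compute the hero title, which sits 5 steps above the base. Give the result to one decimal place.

13.49 × 1.26⁶ = 13.49 × 4.00150 ≈ 53.980

54.0px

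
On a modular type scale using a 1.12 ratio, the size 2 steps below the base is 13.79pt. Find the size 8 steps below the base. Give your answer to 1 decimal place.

13.79 ÷ 1.12⁶ = 13.79 ÷ 1.97382 ≈ 6.986

7.0pt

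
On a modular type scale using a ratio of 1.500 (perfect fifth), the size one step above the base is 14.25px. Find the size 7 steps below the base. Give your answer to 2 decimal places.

0.56px

14.25 ÷ 1.500⁸ = 14.25 ÷ 25.62891 ≈ 0.556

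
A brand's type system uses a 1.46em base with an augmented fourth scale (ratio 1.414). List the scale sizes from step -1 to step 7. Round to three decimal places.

1.033em, 1.460em, 2.064em, 2.919em, 4.128em, 5.836em, 8.253em, 11.669em, 16.501em

Step -1: 1.46 ÷ 1.414 = 1.033
Step 0: 1.46em
Step 1: 1.46 × 1.414 = 2.064
Step 2: 1.46 × 1.414² = 2.919
Step 3: 1.46 × 1.414³ = 4.128
Step 4: 1.46 × 1.414⁴ = 5.836
Step 5: 1.46 × 1.414⁵ = 8.253
Step 6: 1.46 × 1.414⁶ = 11.669
Step 7: 1.46 × 1.414⁷ = 16.501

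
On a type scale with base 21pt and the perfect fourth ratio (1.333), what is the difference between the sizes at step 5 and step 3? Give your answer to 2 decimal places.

Step 3: 21.0 × 1.333³ = 49.7405pt
Step 5: 21.0 × 1.333⁵ = 88.3833pt
Difference: 88.3833 − 49.7405 = 38.6428pt

38.64pt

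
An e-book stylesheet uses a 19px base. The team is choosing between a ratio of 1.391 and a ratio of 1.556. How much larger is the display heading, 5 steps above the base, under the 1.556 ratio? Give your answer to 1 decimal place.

74.4px

At 1.391: 19.0 × 1.391⁵ = 98.944px
At 1.556: 19.0 × 1.556⁵ = 173.301px
Difference: 173.301 − 98.944 = 74.357px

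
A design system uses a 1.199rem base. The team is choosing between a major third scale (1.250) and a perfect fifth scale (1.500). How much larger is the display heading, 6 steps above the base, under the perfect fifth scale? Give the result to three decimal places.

9.084rem

Major third: 1.199 × 1.250⁶ = 4.57382rem
Perfect fifth: 1.199 × 1.500⁶ = 13.65736rem
Difference: 13.65736 − 4.57382 = 9.08354rem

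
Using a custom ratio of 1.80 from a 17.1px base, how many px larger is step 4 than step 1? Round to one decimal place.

148.7px

Step 1: 17.1 × 1.80 = 30.780px
Step 4: 17.1 × 1.80⁴ = 179.509px
Difference: 179.509 − 30.780 = 148.729px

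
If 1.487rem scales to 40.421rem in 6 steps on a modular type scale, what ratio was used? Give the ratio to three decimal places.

1.734

The ratio satisfies 1.487 × r⁶ = 40.421, so r = (40.421 / 1.487)^(1/6).
r = 27.1829^(1/6) ≈ 1.7340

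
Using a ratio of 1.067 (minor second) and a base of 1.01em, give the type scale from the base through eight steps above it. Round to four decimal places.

1.0100em, 1.0777em, 1.1499em, 1.2269em, 1.3091em, 1.3968em, 1.4904em, 1.5903em, 1.6968em

Step 0: 1.01em
Step 1: 1.01 × 1.067 = 1.0777
Step 2: 1.01 × 1.067² = 1.1499
Step 3: 1.01 × 1.067³ = 1.2269
Step 4: 1.01 × 1.067⁴ = 1.3091
Step 5: 1.01 × 1.067⁵ = 1.3968
Step 6: 1.01 × 1.067⁶ = 1.4904
Step 7: 1.01 × 1.067⁷ = 1.5903
Step 8: 1.01 × 1.067⁸ = 1.6968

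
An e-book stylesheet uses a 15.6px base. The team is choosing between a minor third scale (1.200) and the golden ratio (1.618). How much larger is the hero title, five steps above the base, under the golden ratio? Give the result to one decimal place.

Minor third: 15.6 × 1.200⁵ = 38.818px
Golden ratio: 15.6 × 1.618⁵ = 172.988px
Difference: 172.988 − 38.818 = 134.170px

134.2px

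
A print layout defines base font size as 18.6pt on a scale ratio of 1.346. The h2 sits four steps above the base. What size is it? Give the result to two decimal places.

61.05pt

18.6 × 1.346⁴ = 18.6 × 3.28231 ≈ 61.05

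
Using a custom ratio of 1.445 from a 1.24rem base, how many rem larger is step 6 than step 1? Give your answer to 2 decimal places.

Step 1: 1.24 × 1.445 = 1.7918rem
Step 6: 1.24 × 1.445⁶ = 11.2883rem
Difference: 11.2883 − 1.7918 = 9.4965rem

9.50rem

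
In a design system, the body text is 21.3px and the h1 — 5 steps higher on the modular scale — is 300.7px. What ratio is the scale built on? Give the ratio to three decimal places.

r⁵ = 300.7 / 21.3, so r = (300.7/21.3)^(1/5).
r = 14.1174^(1/5) ≈ 1.6981

1.698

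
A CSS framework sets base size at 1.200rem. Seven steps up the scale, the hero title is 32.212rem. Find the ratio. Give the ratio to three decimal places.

1.600

The ratio satisfies 1.200 × r⁷ = 32.212, so r = (32.212 / 1.200)^(1/7).
r = 26.8433^(1/7) ≈ 1.6000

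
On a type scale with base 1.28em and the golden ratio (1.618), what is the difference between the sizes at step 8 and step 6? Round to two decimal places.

Step 6: 1.28 × 1.618⁶ = 22.9658em
Step 8: 1.28 × 1.618⁸ = 60.1226em
Difference: 60.1226 − 22.9658 = 37.1568em

37.16em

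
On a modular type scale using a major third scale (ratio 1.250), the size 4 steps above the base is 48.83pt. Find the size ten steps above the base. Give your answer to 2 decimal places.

48.83 × 1.250⁶ = 48.83 × 3.81470 ≈ 186.272

186.27pt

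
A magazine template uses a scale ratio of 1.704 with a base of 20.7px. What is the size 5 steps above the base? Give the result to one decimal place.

297.4px

A modular type scale is a geometric sequence: sizeₙ = base × rⁿ.
20.7 × 1.704⁵ = 20.7 × 14.36640 ≈ 297.38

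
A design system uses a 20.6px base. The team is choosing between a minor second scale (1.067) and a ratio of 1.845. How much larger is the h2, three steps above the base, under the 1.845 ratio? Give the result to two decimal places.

104.35px

Minor second: 20.6 × 1.067³ = 25.0242px
At 1.845: 20.6 × 1.845³ = 129.3768px
Difference: 129.3768 − 25.0242 = 104.3526px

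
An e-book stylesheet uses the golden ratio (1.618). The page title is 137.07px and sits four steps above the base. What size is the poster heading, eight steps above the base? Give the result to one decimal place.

The gap is 8 − (4) = 4 steps, so the factor is 1.618^4.
137.07 × 1.618⁴ = 137.07 × 6.85353 ≈ 939.413

939.4px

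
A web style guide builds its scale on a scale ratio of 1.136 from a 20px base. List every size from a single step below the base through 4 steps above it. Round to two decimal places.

17.61px, 20.00px, 22.72px, 25.81px, 29.32px, 33.31px

Step -1: 20.0 ÷ 1.136 = 17.61
Step 0: 20px
Step 1: 20.0 × 1.136 = 22.72
Step 2: 20.0 × 1.136² = 25.81
Step 3: 20.0 × 1.136³ = 29.32
Step 4: 20.0 × 1.136⁴ = 33.31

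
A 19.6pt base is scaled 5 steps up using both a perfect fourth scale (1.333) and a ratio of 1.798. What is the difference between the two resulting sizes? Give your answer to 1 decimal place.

285.8pt

Perfect fourth: 19.6 × 1.333⁵ = 82.491pt
At 1.798: 19.6 × 1.798⁵ = 368.302pt
Difference: 368.302 − 82.491 = 285.811pt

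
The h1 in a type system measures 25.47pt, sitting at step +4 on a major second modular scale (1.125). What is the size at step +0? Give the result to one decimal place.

Moving from step +4 to step +0 is 4 steps down, so divide by r⁴.
25.47 ÷ 1.125⁴ = 25.47 ÷ 1.60181 ≈ 15.901

15.9pt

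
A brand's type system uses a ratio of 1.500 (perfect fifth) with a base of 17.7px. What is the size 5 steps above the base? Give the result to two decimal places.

17.7 × 1.500⁵ = 17.7 × 7.59375 ≈ 134.41

134.41px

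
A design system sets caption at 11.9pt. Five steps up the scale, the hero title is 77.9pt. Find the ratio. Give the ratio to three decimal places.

1.456

The ratio satisfies 11.9 × r⁵ = 77.9, so r = (77.9 / 11.9)^(1/5).
r = 6.5462^(1/5) ≈ 1.4561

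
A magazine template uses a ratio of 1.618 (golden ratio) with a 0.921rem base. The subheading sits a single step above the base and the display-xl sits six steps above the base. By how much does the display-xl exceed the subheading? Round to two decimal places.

15.03rem

Step 1: 0.921 × 1.618 = 1.4902rem
Step 6: 0.921 × 1.618⁶ = 16.5246rem
Difference: 16.5246 − 1.4902 = 15.0344rem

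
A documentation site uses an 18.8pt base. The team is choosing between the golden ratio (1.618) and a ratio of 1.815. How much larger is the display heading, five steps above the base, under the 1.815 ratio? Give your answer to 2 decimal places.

161.82pt

Golden ratio: 18.8 × 1.618⁵ = 208.4733pt
At 1.815: 18.8 × 1.815⁵ = 370.2892pt
Difference: 370.2892 − 208.4733 = 161.8159pt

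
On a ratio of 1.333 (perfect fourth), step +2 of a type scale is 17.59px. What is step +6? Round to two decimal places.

17.59 × 1.333⁴ = 17.59 × 3.15733 ≈ 55.538

55.54px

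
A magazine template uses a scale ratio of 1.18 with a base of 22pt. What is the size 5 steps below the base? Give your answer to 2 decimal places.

Every step multiplies by the scale ratio.
22.0 ÷ 1.18⁵ = 22.0 ÷ 2.28776 ≈ 9.62

9.62pt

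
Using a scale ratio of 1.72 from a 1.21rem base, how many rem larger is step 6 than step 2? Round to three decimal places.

27.750rem

Step 2: 1.21 × 1.72² = 3.57966rem
Step 6: 1.21 × 1.72⁶ = 31.32969rem
Difference: 31.32969 − 3.57966 = 27.75003rem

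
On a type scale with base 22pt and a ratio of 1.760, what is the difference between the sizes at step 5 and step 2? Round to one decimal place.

303.4pt

Step 2: 22.0 × 1.760² = 68.147pt
Step 5: 22.0 × 1.760⁵ = 371.523pt
Difference: 371.523 − 68.147 = 303.376pt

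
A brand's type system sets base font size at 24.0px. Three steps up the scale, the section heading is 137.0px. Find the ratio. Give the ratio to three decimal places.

1.787

r³ = 137.0 / 24.0, so r = (137.0/24.0)^(1/3).
r = 5.7083^(1/3) ≈ 1.7872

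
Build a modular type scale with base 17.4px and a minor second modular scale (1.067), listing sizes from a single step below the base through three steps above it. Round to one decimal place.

16.3px, 17.4px, 18.6px, 19.8px, 21.1px

Step -1: 17.4 ÷ 1.067 = 16.3
Step 0: 17.4px
Step 1: 17.4 × 1.067 = 18.6
Step 2: 17.4 × 1.067² = 19.8
Step 3: 17.4 × 1.067³ = 21.1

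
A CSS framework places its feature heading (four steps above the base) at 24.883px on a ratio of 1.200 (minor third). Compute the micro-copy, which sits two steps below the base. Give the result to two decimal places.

24.883 ÷ 1.200⁶ = 24.883 ÷ 2.98598 ≈ 8.333

8.33px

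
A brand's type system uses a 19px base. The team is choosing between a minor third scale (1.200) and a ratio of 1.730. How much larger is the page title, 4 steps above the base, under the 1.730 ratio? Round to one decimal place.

130.8px

Minor third: 19.0 × 1.200⁴ = 39.398px
At 1.730: 19.0 × 1.730⁴ = 170.192px
Difference: 170.192 − 39.398 = 130.794px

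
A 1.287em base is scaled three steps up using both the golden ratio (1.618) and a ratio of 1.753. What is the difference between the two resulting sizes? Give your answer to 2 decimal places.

Golden ratio: 1.287 × 1.618³ = 5.4515em
At 1.753: 1.287 × 1.753³ = 6.9330em
Difference: 6.9330 − 5.4515 = 1.4815em

1.48em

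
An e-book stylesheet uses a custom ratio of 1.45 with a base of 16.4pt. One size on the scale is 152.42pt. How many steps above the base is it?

1.45ⁿ = 152.42 / 16.4 = 9.2939
n = ln(9.2939) / ln(1.45) = 2.2294 / 0.3716 ≈ 6.00

6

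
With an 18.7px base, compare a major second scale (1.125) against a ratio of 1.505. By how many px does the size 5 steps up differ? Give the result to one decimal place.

Major second: 18.7 × 1.125⁵ = 33.698px
At 1.505: 18.7 × 1.505⁵ = 144.386px
Difference: 144.386 − 33.698 = 110.688px

110.7px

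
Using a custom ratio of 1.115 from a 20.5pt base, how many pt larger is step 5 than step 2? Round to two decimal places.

Step 2: 20.5 × 1.115² = 25.4861pt
Step 5: 20.5 × 1.115⁵ = 35.3287pt
Difference: 35.3287 − 25.4861 = 9.8426pt

9.84pt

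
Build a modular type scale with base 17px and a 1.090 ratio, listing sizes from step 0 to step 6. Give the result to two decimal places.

Step 0: 17px
Step 1: 17.0 × 1.090 = 18.53
Step 2: 17.0 × 1.090² = 20.20
Step 3: 17.0 × 1.090³ = 22.02
Step 4: 17.0 × 1.090⁴ = 24.00
Step 5: 17.0 × 1.090⁵ = 26.16
Step 6: 17.0 × 1.090⁶ = 28.51

17.00px, 18.53px, 20.20px, 22.02px, 24.00px, 26.16px, 28.51px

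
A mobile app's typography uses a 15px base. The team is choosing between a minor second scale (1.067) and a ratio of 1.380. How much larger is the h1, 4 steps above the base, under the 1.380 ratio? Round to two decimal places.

34.96px

Minor second: 15.0 × 1.067⁴ = 19.4424px
At 1.380: 15.0 × 1.380⁴ = 54.4011px
Difference: 54.4011 − 19.4424 = 34.9587px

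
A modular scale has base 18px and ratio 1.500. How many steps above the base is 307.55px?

1.500ⁿ = 307.55 / 18 = 17.0861
n = ln(17.0861) / ln(1.500) = 2.8383 / 0.4055 ≈ 7.00

7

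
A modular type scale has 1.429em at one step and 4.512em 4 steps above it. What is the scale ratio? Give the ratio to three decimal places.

r⁴ = 4.512 / 1.429, so r = (4.512/1.429)^(1/4).
r = 3.1575^(1/4) ≈ 1.3330

1.333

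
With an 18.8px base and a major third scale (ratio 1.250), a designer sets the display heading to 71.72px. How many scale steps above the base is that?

1.250ⁿ = 71.72 / 18.8 = 3.8149
n = ln(3.8149) / ln(1.250) = 1.3389 / 0.2231 ≈ 6.00

6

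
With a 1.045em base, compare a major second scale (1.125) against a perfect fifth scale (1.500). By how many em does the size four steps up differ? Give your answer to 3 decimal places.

3.616em

Major second: 1.045 × 1.125⁴ = 1.67389em
Perfect fifth: 1.045 × 1.500⁴ = 5.29031em
Difference: 5.29031 − 1.67389 = 3.61642em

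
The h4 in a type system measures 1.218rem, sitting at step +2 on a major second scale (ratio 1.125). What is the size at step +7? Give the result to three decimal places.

2.195rem

Moving from step +2 to step +7 is 5 steps up, so multiply by r⁵.
1.218 × 1.125⁵ = 1.218 × 1.80203 ≈ 2.195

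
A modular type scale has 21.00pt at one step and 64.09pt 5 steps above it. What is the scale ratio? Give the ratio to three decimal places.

1.250

The ratio satisfies 21.00 × r⁵ = 64.09, so r = (64.09 / 21.00)^(1/5).
r = 3.0519^(1/5) ≈ 1.2500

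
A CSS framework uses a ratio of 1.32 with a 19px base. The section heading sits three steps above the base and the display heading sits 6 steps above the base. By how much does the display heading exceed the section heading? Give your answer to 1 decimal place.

Step 3: 19.0 × 1.32³ = 43.699px
Step 6: 19.0 × 1.32⁶ = 100.507px
Difference: 100.507 − 43.699 = 56.808px

56.8px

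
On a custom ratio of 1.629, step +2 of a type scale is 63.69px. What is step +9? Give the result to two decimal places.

1938.74px

Moving from step +2 to step +9 is 7 steps up, so multiply by r⁷.
63.69 × 1.629⁷ = 63.69 × 30.44021 ≈ 1938.737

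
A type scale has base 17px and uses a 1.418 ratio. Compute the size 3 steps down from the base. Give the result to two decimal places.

5.96px

Each step on a modular scale multiplies by the ratio, so the size n steps from the base is base × ratioⁿ.
17.0 ÷ 1.418³ = 17.0 ÷ 2.85121 ≈ 5.96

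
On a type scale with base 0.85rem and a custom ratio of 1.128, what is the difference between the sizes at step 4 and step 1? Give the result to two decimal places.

Step 1: 0.85 × 1.128 = 0.9588rem
Step 4: 0.85 × 1.128⁴ = 1.3761rem
Difference: 1.3761 − 0.9588 = 0.4173rem

0.42rem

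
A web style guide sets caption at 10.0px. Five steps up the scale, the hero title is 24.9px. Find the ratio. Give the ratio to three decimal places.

1.200

r⁵ = 24.9 / 10.0, so r = (24.9/10.0)^(1/5).
r = 2.4900^(1/5) ≈ 1.2002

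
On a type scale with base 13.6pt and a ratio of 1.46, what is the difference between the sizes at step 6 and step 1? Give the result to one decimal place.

111.9pt

Step 1: 13.6 × 1.46 = 19.856pt
Step 6: 13.6 × 1.46⁶ = 131.721pt
Difference: 131.721 − 19.856 = 111.865pt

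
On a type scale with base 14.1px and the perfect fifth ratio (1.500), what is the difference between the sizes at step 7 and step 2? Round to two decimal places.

209.19px

Step 2: 14.1 × 1.500² = 31.7250px
Step 7: 14.1 × 1.500⁷ = 240.9117px
Difference: 240.9117 − 31.7250 = 209.1867px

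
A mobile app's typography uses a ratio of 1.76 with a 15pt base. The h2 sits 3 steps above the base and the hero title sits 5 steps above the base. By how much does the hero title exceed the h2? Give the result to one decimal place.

171.5pt

Step 3: 15.0 × 1.76³ = 81.777pt
Step 5: 15.0 × 1.76⁵ = 253.311pt
Difference: 253.311 − 81.777 = 171.534pt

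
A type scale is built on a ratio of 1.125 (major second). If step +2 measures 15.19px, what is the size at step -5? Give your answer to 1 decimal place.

15.19 ÷ 1.125⁷ = 15.19 ÷ 2.28070 ≈ 6.660

6.7px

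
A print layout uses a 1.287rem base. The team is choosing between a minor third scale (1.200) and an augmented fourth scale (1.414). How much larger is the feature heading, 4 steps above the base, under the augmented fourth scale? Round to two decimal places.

Minor third: 1.287 × 1.200⁴ = 2.6687rem
Augmented fourth: 1.287 × 1.414⁴ = 5.1449rem
Difference: 5.1449 − 2.6687 = 2.4762rem

2.48rem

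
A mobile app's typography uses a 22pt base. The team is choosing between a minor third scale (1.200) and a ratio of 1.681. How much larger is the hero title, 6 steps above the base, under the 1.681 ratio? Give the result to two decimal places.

430.71pt

Minor third: 22.0 × 1.200⁶ = 65.6916pt
At 1.681: 22.0 × 1.681⁶ = 496.3968pt
Difference: 496.3968 − 65.6916 = 430.7052pt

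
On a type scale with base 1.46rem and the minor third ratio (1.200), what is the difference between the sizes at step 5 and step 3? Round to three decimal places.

1.110rem

Step 3: 1.46 × 1.200³ = 2.52288rem
Step 5: 1.46 × 1.200⁵ = 3.63295rem
Difference: 3.63295 − 2.52288 = 1.11007rem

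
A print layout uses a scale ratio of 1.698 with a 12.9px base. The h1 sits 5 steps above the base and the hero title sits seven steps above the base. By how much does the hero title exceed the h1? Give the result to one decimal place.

342.9px

Step 5: 12.9 × 1.698⁵ = 182.087px
Step 7: 12.9 × 1.698⁷ = 524.993px
Difference: 524.993 − 182.087 = 342.906px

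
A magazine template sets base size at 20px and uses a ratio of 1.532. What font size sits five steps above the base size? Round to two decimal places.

168.78px

Each step on a modular scale multiplies by the ratio, so the size n steps from the base is base × ratioⁿ.
20.0 × 1.532⁵ = 20.0 × 8.43906 ≈ 168.78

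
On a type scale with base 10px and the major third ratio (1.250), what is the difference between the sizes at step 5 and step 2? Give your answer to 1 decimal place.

Step 2: 10.0 × 1.250² = 15.625px
Step 5: 10.0 × 1.250⁵ = 30.518px
Difference: 30.518 − 15.625 = 14.893px

14.9px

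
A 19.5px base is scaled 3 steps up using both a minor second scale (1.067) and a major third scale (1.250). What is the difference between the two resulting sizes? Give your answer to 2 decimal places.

Minor second: 19.5 × 1.067³ = 23.6880px
Major third: 19.5 × 1.250³ = 38.0859px
Difference: 38.0859 − 23.6880 = 14.3979px

14.40px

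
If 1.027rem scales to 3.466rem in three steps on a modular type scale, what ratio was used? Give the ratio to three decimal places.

The ratio satisfies 1.027 × r³ = 3.466, so r = (3.466 / 1.027)^(1/3).
r = 3.3749^(1/3) ≈ 1.5000

1.500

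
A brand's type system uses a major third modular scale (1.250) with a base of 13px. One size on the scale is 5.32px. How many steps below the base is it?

4

1.250ⁿ = 13 / 5.32 = 2.4436
n = ln(2.4436) / ln(1.250) = 0.8935 / 0.2231 ≈ 4.00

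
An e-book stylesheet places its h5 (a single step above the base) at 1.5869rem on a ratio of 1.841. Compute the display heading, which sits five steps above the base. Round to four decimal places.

18.2291rem

The gap is 5 − (1) = 4 steps, so the factor is 1.841^4.
1.5869 × 1.841⁴ = 1.5869 × 11.48723 ≈ 18.2291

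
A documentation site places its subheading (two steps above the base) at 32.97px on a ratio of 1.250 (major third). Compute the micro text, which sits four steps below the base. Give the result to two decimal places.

32.97 ÷ 1.250⁶ = 32.97 ÷ 3.81470 ≈ 8.643

8.64px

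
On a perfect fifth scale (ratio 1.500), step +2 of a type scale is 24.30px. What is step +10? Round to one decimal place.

622.8px

24.30 × 1.500⁸ = 24.30 × 25.62891 ≈ 622.782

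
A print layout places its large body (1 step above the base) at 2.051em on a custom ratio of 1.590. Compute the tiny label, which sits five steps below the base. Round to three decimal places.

0.127em

2.051 ÷ 1.590⁶ = 2.051 ÷ 16.15782 ≈ 0.127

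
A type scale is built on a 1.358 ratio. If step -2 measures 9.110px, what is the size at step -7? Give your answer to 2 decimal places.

1.97px

Moving from step -2 to step -7 is 5 steps down, so divide by r⁵.
9.110 ÷ 1.358⁵ = 9.110 ÷ 4.61848 ≈ 1.973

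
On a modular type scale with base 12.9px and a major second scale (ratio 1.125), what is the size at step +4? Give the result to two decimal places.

12.9 × 1.125⁴ = 12.9 × 1.60181 ≈ 20.66

20.66px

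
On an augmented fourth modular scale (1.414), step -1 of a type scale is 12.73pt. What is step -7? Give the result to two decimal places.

1.59pt

12.73 ÷ 1.414⁶ = 12.73 ÷ 7.99275 ≈ 1.593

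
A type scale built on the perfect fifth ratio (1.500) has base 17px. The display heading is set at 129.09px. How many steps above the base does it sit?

5

1.500ⁿ = 129.09 / 17 = 7.5935
n = ln(7.5935) / ln(1.500) = 2.0273 / 0.4055 ≈ 5.00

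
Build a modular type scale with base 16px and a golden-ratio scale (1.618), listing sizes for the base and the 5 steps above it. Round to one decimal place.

16.0px, 25.9px, 41.9px, 67.8px, 109.7px, 177.4px

Step 0: 16px
Step 1: 16.0 × 1.618 = 25.9
Step 2: 16.0 × 1.618² = 41.9
Step 3: 16.0 × 1.618³ = 67.8
Step 4: 16.0 × 1.618⁴ = 109.7
Step 5: 16.0 × 1.618⁵ = 177.4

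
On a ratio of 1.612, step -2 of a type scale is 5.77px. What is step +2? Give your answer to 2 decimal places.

5.77 × 1.612⁴ = 5.77 × 6.75243 ≈ 38.962

38.96px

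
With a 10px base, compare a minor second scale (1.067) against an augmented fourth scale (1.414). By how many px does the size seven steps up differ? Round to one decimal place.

Minor second: 10.0 × 1.067⁷ = 15.745px
Augmented fourth: 10.0 × 1.414⁷ = 113.018px
Difference: 113.018 − 15.745 = 97.273px

97.3px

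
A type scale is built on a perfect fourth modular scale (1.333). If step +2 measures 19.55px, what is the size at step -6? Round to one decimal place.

2.0px

19.55 ÷ 1.333⁸ = 19.55 ÷ 9.96876 ≈ 1.961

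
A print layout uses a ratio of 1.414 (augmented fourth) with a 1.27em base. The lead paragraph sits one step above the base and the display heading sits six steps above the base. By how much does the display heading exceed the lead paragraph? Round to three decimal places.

Step 1: 1.27 × 1.414 = 1.79578em
Step 6: 1.27 × 1.414⁶ = 10.15080em
Difference: 10.15080 − 1.79578 = 8.35502em

8.355em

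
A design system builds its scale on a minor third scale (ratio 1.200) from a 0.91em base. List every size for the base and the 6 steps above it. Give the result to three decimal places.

0.910em, 1.092em, 1.310em, 1.572em, 1.887em, 2.264em, 2.717em

Step 0: 0.91em
Step 1: 0.91 × 1.200 = 1.092
Step 2: 0.91 × 1.200² = 1.310
Step 3: 0.91 × 1.200³ = 1.572
Step 4: 0.91 × 1.200⁴ = 1.887
Step 5: 0.91 × 1.200⁵ = 2.264
Step 6: 0.91 × 1.200⁶ = 2.717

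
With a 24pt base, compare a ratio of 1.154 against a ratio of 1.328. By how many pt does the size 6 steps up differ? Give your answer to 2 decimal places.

At 1.154: 24.0 × 1.154⁶ = 56.6821pt
At 1.328: 24.0 × 1.328⁶ = 131.6436pt
Difference: 131.6436 − 56.6821 = 74.9615pt

74.96pt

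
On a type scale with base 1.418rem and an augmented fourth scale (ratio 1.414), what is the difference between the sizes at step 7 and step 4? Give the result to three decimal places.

10.357rem

Step 4: 1.418 × 1.414⁴ = 5.66857rem
Step 7: 1.418 × 1.414⁷ = 16.02589rem
Difference: 16.02589 − 5.66857 = 10.35732rem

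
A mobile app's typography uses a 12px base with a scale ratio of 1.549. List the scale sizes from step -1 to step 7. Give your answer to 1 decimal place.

Step -1: 12.0 ÷ 1.549 = 7.7
Step 0: 12px
Step 1: 12.0 × 1.549 = 18.6
Step 2: 12.0 × 1.549² = 28.8
Step 3: 12.0 × 1.549³ = 44.6
Step 4: 12.0 × 1.549⁴ = 69.1
Step 5: 12.0 × 1.549⁵ = 107.0
Step 6: 12.0 × 1.549⁶ = 165.8
Step 7: 12.0 × 1.549⁷ = 256.8

7.7px, 12.0px, 18.6px, 28.8px, 44.6px, 69.1px, 107.0px, 165.8px, 256.8px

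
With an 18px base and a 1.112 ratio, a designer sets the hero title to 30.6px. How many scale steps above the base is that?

5

1.112ⁿ = 30.6 / 18 = 1.7000
n = ln(1.7000) / ln(1.112) = 0.5306 / 0.1062 ≈ 5.00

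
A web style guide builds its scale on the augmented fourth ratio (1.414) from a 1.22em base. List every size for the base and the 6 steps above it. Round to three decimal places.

1.220em, 1.725em, 2.439em, 3.449em, 4.877em, 6.896em, 9.751em

Step 0: 1.22em
Step 1: 1.22 × 1.414 = 1.725
Step 2: 1.22 × 1.414² = 2.439
Step 3: 1.22 × 1.414³ = 3.449
Step 4: 1.22 × 1.414⁴ = 4.877
Step 5: 1.22 × 1.414⁵ = 6.896
Step 6: 1.22 × 1.414⁶ = 9.751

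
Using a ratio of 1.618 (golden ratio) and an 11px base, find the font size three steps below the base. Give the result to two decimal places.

2.60px

11.0 ÷ 1.618³ = 11.0 ÷ 4.23580 ≈ 2.60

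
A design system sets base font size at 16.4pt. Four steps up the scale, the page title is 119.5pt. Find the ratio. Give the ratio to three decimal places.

r⁴ = 119.5 / 16.4, so r = (119.5/16.4)^(1/4).
r = 7.2866^(1/4) ≈ 1.6430

1.643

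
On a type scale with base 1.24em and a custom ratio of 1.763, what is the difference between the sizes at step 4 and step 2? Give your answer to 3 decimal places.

Step 2: 1.24 × 1.763² = 3.85413em
Step 4: 1.24 × 1.763⁴ = 11.97929em
Difference: 11.97929 − 3.85413 = 8.12516em

8.125em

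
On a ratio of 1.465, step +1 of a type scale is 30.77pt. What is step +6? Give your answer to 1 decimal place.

207.6pt

30.77 × 1.465⁵ = 30.77 × 6.74820 ≈ 207.642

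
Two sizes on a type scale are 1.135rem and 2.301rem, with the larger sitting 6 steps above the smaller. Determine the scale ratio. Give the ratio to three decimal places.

1.125

r⁶ = 2.301 / 1.135, so r = (2.301/1.135)^(1/6).
r = 2.0273^(1/6) ≈ 1.1250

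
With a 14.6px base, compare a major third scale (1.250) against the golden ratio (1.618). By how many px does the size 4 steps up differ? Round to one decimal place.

Major third: 14.6 × 1.250⁴ = 35.645px
Golden ratio: 14.6 × 1.618⁴ = 100.061px
Difference: 100.061 − 35.645 = 64.416px

64.4px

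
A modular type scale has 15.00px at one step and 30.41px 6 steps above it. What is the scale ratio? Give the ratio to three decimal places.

r⁶ = 30.41 / 15.00, so r = (30.41/15.00)^(1/6).
r = 2.0273^(1/6) ≈ 1.1250

1.125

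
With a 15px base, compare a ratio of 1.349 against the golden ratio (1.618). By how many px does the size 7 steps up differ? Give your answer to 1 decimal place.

313.5px

At 1.349: 15.0 × 1.349⁷ = 121.948px
Golden ratio: 15.0 × 1.618⁷ = 435.453px
Difference: 435.453 − 121.948 = 313.505px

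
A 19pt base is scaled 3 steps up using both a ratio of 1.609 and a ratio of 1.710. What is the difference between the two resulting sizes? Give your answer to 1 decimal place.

15.9pt

At 1.609: 19.0 × 1.609³ = 79.145pt
At 1.710: 19.0 × 1.710³ = 95.004pt
Difference: 95.004 − 79.145 = 15.859pt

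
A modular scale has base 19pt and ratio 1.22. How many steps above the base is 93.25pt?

8

1.22ⁿ = 93.25 / 19 = 4.9079
n = ln(4.9079) / ln(1.22) = 1.5908 / 0.1989 ≈ 8.00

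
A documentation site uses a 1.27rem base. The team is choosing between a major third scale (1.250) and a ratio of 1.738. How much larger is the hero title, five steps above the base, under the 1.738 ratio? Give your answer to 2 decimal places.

16.26rem

Major third: 1.27 × 1.250⁵ = 3.8757rem
At 1.738: 1.27 × 1.738⁵ = 20.1397rem
Difference: 20.1397 − 3.8757 = 16.2640rem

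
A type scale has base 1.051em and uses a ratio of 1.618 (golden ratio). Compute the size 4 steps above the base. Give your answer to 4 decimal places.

Each step on a modular scale multiplies by the ratio, so the size n steps from the base is base × ratioⁿ.
1.051 × 1.618⁴ = 1.051 × 6.85353 ≈ 7.2031

7.2031em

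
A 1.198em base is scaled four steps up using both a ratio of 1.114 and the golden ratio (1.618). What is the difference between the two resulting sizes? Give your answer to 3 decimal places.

6.366em

At 1.114: 1.198 × 1.114⁴ = 1.84501em
Golden ratio: 1.198 × 1.618⁴ = 8.21052em
Difference: 8.21052 − 1.84501 = 6.36551em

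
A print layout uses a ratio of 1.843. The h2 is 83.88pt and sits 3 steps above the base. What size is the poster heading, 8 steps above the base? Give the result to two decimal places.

83.88 × 1.843⁵ = 83.88 × 21.26310 ≈ 1783.549

1783.55pt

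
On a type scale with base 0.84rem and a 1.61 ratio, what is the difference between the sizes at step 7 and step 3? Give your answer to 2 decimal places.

Step 3: 0.84 × 1.61³ = 3.5056rem
Step 7: 0.84 × 1.61⁷ = 23.5538rem
Difference: 23.5538 − 3.5056 = 20.0482rem

20.05rem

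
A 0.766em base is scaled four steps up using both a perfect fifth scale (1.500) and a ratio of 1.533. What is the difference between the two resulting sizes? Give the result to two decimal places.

0.35em

Perfect fifth: 0.766 × 1.500⁴ = 3.8779em
At 1.533: 0.766 × 1.533⁴ = 4.2306em
Difference: 4.2306 − 3.8779 = 0.3527em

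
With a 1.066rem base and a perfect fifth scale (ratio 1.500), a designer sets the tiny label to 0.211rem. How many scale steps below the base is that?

1.500ⁿ = 1.066 / 0.211 = 5.0521
n = ln(5.0521) / ln(1.500) = 1.6198 / 0.4055 ≈ 3.99

4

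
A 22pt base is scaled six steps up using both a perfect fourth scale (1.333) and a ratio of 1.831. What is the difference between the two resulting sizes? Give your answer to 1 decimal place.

705.6pt

Perfect fourth: 22.0 × 1.333⁶ = 123.425pt
At 1.831: 22.0 × 1.831⁶ = 828.997pt
Difference: 828.997 − 123.425 = 705.572pt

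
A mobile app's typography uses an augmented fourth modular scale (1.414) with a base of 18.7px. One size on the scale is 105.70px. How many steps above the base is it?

5

1.414ⁿ = 105.70 / 18.7 = 5.6524
n = ln(5.6524) / ln(1.414) = 1.7321 / 0.3464 ≈ 5.00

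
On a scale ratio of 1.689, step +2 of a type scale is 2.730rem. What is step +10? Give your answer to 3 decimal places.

The gap is 10 − (2) = 8 steps, so the factor is 1.689^8.
2.730 × 1.689⁸ = 2.730 × 66.22732 ≈ 180.801

180.801rem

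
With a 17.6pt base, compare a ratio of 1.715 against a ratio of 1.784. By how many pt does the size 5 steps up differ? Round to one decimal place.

At 1.715: 17.6 × 1.715⁵ = 261.116pt
At 1.784: 17.6 × 1.784⁵ = 318.044pt
Difference: 318.044 − 261.116 = 56.928pt

56.9pt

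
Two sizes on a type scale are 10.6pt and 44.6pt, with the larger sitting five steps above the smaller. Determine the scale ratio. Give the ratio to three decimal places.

1.333

r⁵ = 44.6 / 10.6, so r = (44.6/10.6)^(1/5).
r = 4.2075^(1/5) ≈ 1.3329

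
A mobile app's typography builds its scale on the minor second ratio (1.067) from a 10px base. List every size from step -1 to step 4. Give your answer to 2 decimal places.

9.37px, 10.00px, 10.67px, 11.38px, 12.15px, 12.96px

Step -1: 10.0 ÷ 1.067 = 9.37
Step 0: 10px
Step 1: 10.0 × 1.067 = 10.67
Step 2: 10.0 × 1.067² = 11.38
Step 3: 10.0 × 1.067³ = 12.15
Step 4: 10.0 × 1.067⁴ = 12.96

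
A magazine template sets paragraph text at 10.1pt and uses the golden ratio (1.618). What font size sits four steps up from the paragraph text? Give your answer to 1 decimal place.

69.2pt

Every step multiplies by the scale ratio.
10.1 × 1.618⁴ = 10.1 × 6.85353 ≈ 69.22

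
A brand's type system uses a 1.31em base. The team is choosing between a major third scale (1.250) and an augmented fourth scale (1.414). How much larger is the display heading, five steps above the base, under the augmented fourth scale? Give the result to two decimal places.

Major third: 1.31 × 1.250⁵ = 3.9978em
Augmented fourth: 1.31 × 1.414⁵ = 7.4049em
Difference: 7.4049 − 3.9978 = 3.4071em

3.41em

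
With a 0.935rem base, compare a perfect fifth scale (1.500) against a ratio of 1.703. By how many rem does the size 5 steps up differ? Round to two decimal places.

6.29rem

Perfect fifth: 0.935 × 1.500⁵ = 7.1002rem
At 1.703: 0.935 × 1.703⁵ = 13.3932rem
Difference: 13.3932 − 7.1002 = 6.2930rem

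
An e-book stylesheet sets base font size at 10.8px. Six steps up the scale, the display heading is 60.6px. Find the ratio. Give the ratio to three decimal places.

1.333

r⁶ = 60.6 / 10.8, so r = (60.6/10.8)^(1/6).
r = 5.6111^(1/6) ≈ 1.3330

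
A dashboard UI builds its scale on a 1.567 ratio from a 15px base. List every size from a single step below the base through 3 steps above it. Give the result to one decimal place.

9.6px, 15.0px, 23.5px, 36.8px, 57.7px

Step -1: 15.0 ÷ 1.567 = 9.6
Step 0: 15px
Step 1: 15.0 × 1.567 = 23.5
Step 2: 15.0 × 1.567² = 36.8
Step 3: 15.0 × 1.567³ = 57.7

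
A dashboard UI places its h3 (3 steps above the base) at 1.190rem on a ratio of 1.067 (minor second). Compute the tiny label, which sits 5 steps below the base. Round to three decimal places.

1.190 ÷ 1.067⁸ = 1.190 ÷ 1.68002 ≈ 0.708

0.708rem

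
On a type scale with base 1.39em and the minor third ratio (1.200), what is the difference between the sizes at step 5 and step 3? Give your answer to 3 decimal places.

Step 3: 1.39 × 1.200³ = 2.40192em
Step 5: 1.39 × 1.200⁵ = 3.45876em
Difference: 3.45876 − 2.40192 = 1.05684em

1.057em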